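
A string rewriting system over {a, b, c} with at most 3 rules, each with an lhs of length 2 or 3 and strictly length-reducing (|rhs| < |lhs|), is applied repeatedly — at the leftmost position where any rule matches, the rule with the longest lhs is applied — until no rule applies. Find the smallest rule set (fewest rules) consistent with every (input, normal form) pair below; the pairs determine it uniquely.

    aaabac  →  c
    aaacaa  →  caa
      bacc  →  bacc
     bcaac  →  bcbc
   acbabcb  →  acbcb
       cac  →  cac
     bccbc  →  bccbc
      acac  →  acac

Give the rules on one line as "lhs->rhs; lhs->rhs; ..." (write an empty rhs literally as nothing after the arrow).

  | aaabac => aaac => abc => c
  | aaacaa => abcaa => caa
  | bacc
  | bcaac => bcbc

aac->bc; ab->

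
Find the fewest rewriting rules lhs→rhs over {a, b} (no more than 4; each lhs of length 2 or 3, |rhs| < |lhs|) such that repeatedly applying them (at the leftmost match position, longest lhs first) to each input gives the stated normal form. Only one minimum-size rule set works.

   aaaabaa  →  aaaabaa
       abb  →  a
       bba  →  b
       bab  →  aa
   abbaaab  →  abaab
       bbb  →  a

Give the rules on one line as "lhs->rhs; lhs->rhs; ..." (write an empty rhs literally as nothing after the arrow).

  | aaaabaa
  | abb => a
  | bba => b
  | bab => aa

bab->aa; bb->; bba->b; bbb->a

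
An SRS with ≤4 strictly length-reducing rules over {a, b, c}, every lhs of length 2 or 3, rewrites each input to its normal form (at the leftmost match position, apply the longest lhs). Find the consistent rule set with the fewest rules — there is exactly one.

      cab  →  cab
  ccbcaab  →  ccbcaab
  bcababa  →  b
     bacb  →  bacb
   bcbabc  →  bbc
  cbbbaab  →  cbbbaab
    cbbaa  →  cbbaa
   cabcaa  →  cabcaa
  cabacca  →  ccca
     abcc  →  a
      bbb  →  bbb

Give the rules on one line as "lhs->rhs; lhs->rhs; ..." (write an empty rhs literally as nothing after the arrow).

  | cab
  | ccbcaab
  | bcababa => bcba => b
  | bacb

aba->; bcc->; cba->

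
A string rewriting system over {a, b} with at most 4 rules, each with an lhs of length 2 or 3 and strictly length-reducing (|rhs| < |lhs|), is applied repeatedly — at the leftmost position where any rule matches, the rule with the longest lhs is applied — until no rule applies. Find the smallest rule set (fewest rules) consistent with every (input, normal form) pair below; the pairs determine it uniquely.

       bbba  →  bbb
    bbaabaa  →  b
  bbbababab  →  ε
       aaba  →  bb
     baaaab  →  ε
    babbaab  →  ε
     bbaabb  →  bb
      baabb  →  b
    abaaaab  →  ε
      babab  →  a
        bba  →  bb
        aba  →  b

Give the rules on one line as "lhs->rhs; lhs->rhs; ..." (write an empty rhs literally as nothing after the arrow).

aa->b; ab->a; ba->b; bab->

  | bbba => bbb
  | bbaabaa => bbabaa => baa => ba => b
  | bbbababab => bbabab => bab => ε
  | aaba => bba => bb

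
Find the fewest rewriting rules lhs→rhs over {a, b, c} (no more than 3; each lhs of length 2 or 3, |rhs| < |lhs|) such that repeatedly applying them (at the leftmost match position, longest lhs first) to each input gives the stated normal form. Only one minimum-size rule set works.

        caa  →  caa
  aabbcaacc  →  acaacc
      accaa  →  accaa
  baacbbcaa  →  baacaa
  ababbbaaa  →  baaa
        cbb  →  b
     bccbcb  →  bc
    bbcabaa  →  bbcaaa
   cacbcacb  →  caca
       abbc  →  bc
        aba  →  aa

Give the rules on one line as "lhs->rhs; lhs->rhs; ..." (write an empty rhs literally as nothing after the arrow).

  | caa
  | aabbcaacc => abcaacc => acaacc
  | accaa
  | baacbbcaa => baabcaa => baacaa

ab->a; abb->b; cb->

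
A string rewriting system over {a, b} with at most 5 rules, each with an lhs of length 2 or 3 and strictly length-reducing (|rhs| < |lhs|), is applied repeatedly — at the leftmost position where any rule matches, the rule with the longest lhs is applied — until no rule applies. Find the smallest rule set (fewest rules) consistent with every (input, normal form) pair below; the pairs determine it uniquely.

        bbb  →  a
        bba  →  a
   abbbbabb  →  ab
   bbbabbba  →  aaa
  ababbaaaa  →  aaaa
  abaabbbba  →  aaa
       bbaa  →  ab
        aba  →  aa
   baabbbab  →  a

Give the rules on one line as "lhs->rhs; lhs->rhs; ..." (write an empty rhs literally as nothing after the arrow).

abb->ba; ba->a; baa->ab; bbb->a

  | bbb => a
  | bba => ba => a
  | abbbbabb => babbabb => abbabb => baabb => abbb => bab => ab
  | bbbabbba => aabbba => ababa => aaba => aaa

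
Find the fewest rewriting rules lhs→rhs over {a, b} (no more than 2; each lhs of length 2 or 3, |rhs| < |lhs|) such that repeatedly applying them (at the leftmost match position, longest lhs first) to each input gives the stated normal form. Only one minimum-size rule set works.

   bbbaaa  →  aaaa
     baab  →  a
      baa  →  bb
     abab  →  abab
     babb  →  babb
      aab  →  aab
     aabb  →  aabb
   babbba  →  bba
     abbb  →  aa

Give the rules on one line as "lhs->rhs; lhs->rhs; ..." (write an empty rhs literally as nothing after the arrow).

  | bbbaaa => aaaa
  | baab => bbb => a
  | baa => bb
  | abab

baa->bb; bbb->a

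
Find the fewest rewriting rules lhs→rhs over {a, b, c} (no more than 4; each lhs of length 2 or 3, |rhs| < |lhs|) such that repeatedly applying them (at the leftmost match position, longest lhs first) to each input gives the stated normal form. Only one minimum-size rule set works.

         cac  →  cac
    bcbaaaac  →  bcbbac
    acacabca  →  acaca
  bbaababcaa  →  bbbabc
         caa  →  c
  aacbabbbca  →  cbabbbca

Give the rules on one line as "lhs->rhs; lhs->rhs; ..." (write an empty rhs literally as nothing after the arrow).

aa->; aaa->b; cab->

  | cac
  | bcbaaaac => bcbbac
  | acacabca => acaca
  | bbaababcaa => bbbabcaa => bbbabc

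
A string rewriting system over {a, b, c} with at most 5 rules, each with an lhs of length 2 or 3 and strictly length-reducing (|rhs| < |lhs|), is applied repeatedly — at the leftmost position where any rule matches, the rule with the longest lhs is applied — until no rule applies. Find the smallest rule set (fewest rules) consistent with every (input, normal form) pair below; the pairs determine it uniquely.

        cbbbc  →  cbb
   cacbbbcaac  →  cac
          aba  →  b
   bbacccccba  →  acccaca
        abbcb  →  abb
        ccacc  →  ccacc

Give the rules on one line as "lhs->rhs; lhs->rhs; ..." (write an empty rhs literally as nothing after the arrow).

  | cbbbc => cbb
  | cacbbbcaac => cacbbaac => cacbaac => cacaac => cacbc => cac
  | aba => aa => b
  | bbacccccba => bacccccba => acccccba => acccaca

aa->b; ba->a; bc->; ccb->ac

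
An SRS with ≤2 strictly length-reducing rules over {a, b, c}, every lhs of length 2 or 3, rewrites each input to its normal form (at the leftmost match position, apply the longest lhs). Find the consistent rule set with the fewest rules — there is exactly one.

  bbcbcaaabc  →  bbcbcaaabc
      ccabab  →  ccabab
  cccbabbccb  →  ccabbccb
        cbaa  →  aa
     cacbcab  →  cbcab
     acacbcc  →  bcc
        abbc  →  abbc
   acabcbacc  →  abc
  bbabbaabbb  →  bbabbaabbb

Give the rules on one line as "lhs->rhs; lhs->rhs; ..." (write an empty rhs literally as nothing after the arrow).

ac->; cba->a

  | bbcbcaaabc
  | ccabab
  | cccbabbccb => ccabbccb
  | cbaa => aa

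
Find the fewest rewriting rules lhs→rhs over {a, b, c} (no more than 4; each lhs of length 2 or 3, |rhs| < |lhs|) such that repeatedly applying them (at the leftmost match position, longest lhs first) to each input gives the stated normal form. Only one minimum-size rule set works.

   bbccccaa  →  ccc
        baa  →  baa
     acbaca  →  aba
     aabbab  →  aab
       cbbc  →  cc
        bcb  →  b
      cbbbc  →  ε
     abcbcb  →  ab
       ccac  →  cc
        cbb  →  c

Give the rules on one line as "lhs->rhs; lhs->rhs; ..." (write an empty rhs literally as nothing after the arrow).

  | bbccccaa => cccccaa => cccca => ccc
  | baa
  | acbaca => abaca => aba
  | aabbab => aacab => aab

bb->c; bc->; ca->; cb->b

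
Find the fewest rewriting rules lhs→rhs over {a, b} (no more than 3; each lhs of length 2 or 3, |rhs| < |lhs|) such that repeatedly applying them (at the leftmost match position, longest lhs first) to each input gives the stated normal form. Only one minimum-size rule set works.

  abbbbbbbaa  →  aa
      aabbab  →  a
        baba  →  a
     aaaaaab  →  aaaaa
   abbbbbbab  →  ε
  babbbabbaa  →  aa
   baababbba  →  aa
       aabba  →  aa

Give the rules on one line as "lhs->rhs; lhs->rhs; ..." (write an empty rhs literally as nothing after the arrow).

ab->; abb->ab; ba->a

  | abbbbbbbaa => abbbbbbaa => abbbbbaa => abbbbaa => abbbaa => abbaa => abaa => aa
  | aabbab => aabab => aab => a
  | baba => aba => a
  | aaaaaab => aaaaa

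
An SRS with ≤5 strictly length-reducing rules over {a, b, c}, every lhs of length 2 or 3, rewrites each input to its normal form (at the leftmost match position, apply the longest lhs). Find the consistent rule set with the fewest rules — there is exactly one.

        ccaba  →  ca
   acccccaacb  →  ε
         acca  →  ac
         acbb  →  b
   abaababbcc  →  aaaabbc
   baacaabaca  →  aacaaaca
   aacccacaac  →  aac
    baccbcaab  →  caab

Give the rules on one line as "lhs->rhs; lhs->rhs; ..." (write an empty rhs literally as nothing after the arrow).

  | ccaba => ccba => cba => ca
  | acccccaacb => accccaacb => acccaacb => accaacb => accacb => acccb => accb => acb => ε
  | acca => acc => ac
  | acbb => b

acb->; ba->a; cc->c; cca->cc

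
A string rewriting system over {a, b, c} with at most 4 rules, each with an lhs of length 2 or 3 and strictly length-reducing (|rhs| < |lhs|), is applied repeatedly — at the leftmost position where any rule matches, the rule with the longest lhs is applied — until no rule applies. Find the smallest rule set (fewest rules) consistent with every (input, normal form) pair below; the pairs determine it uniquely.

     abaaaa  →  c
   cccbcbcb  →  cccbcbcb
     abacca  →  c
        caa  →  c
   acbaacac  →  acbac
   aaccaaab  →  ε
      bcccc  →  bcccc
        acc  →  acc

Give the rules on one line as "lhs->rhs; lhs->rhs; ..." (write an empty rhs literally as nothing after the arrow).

  | abaaaa => aaaa => caa => aa => c
  | cccbcbcb
  | abacca => acca => aca => aa => c
  | caa => aa => c

aa->c; ab->; ca->a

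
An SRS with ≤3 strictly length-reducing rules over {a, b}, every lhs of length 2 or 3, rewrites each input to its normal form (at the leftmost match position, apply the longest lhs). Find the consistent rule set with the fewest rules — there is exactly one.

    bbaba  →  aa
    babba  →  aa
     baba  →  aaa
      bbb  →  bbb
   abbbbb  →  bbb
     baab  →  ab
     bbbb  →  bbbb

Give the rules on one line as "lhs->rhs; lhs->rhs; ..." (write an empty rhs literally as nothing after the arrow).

abb->; ba->; bab->aa

  | bbaba => baaa => aa
  | babba => aaba => aa
  | baba => aaa
  | bbb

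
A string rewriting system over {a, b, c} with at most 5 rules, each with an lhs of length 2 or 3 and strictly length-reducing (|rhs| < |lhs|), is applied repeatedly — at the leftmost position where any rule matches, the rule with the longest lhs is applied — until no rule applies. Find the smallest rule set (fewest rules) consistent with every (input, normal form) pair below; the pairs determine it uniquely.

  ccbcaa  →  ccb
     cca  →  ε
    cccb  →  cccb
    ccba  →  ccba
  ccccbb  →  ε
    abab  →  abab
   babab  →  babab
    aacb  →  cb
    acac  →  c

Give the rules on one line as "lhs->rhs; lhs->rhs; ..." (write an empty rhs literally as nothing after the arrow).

aa->; ca->a; cbb->a; cca->aa

  | ccbcaa => ccbaa => ccb
  | cca => aa => ε
  | cccb
  | ccba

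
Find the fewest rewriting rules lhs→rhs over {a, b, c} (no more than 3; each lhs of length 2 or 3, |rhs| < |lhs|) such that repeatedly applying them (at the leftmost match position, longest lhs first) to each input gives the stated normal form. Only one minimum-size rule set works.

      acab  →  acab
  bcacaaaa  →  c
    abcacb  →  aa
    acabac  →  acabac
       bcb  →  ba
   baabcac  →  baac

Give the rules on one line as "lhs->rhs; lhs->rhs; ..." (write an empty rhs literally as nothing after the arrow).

  | acab
  | bcacaaaa => caaaa => caa => c
  | abcacb => acb => aa
  | acabac

bca->; caa->c; cb->a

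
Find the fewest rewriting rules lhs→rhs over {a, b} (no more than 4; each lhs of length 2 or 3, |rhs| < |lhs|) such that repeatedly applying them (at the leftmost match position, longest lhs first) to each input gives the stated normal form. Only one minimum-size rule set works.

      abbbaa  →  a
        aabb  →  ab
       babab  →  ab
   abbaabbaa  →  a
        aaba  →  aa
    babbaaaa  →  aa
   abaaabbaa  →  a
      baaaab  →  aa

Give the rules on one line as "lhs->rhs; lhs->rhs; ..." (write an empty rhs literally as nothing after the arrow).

  | abbbaa => abba => aba => ba => a
  | aabb => ab
  | babab => abab => bab => ab
  | abbaabbaa => ababbaa => babbaa => abbaa => aba => ba => a

aab->a; aba->ba; ba->a; baa->a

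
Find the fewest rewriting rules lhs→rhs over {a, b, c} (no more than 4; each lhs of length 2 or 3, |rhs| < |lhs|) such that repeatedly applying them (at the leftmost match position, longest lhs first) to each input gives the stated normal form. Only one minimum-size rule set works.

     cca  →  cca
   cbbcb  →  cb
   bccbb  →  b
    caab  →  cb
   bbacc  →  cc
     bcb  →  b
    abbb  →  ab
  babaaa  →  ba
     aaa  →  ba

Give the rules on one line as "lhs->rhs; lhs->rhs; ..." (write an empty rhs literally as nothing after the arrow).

  | cca
  | cbbcb => cbcb => cbb => cb
  | bccbb => bcbb => bbb => bb => b
  | caab => cbb => cb

aa->b; bb->b; bba->; bc->b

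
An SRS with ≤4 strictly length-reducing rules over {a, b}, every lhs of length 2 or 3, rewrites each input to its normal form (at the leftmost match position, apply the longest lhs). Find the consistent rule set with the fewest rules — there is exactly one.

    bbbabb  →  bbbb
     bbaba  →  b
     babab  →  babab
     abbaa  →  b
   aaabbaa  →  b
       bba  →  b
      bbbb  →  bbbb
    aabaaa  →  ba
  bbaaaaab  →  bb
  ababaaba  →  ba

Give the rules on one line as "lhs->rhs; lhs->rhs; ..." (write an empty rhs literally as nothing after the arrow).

  | bbbabb => bbbb
  | bbaba => bba => b
  | babab
  | abbaa => baa => b

aa->; abb->b; bba->b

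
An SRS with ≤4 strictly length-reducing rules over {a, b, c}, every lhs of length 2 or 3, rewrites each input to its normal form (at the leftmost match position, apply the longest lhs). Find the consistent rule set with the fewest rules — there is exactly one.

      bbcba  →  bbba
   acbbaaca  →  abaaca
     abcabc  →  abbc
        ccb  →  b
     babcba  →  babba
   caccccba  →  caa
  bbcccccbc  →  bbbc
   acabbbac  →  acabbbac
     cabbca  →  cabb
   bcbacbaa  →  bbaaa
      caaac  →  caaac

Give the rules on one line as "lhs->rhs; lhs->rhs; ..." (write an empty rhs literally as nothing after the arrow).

acb->a; bca->b; cb->b

  | bbcba => bbba
  | acbbaaca => abaaca
  | abcabc => abbc
  | ccb => cb => b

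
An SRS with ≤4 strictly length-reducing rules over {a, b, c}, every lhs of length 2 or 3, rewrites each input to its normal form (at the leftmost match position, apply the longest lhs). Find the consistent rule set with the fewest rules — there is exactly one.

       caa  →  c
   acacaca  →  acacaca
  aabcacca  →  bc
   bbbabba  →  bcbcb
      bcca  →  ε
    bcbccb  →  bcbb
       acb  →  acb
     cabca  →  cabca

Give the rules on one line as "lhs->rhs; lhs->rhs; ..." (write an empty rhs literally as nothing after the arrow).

aa->; ba->; bba->cb; cc->

  | caa => c
  | acacaca
  | aabcacca => bcacca => bcaa => bc
  | bbbabba => bcbbba => bcbcb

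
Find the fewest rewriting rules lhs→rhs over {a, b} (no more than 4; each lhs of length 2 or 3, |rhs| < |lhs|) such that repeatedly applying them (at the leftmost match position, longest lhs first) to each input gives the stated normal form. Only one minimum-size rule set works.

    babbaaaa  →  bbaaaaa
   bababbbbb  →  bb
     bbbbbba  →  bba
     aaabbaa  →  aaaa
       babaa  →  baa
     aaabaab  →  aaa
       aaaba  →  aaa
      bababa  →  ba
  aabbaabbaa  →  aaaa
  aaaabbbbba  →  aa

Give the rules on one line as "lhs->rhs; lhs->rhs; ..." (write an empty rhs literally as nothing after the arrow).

ab->; abb->ba; bbb->bb

  | babbaaaa => bbaaaaa
  | bababbbbb => babbbbb => bbabbb => bbbab => bbab => bb
  | bbbbbba => bbbbba => bbbba => bbba => bba
  | aaabbaa => aabaaa => aaaa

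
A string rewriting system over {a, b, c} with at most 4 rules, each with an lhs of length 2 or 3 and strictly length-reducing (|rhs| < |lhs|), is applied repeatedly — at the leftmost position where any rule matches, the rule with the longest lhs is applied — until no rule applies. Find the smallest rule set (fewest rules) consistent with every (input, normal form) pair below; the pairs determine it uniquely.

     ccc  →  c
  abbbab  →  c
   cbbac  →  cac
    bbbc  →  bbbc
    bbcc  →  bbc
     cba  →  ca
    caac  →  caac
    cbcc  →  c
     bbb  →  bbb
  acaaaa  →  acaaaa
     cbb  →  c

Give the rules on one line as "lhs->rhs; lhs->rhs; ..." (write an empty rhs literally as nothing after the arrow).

ab->c; cb->c; cc->c

  | ccc => cc => c
  | abbbab => cbbab => cbab => cab => cc => c
  | cbbac => cbac => cac
  | bbbc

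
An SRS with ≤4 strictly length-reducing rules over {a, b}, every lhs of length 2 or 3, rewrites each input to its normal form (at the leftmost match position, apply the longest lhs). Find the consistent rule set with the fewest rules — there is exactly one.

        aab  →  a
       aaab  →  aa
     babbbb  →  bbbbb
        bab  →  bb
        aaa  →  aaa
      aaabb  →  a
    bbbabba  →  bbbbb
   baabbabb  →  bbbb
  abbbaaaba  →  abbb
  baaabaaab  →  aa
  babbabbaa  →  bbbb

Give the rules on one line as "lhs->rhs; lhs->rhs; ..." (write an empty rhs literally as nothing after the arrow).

  | aab => a
  | aaab => aa
  | babbbb => bbbbb
  | bab => bb

aab->a; aba->a; ba->b; baa->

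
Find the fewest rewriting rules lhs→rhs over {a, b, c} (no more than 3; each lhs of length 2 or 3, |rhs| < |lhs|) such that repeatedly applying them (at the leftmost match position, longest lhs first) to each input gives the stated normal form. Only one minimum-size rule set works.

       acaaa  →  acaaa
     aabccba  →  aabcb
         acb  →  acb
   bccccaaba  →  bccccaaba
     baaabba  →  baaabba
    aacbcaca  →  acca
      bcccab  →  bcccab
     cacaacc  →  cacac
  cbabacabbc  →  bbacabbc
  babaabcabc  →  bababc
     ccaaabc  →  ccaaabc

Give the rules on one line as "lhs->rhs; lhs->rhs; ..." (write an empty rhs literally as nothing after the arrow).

  | acaaa
  | aabccba => aabcb
  | acb
  | bccccaaba

aac->a; bca->c; cba->b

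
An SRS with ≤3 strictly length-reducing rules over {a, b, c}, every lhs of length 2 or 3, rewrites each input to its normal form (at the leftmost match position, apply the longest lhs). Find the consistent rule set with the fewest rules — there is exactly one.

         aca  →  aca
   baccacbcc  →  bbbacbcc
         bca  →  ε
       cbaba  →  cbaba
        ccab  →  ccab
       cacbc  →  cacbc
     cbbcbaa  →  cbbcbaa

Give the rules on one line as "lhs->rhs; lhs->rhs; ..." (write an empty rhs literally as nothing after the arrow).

acc->bb; bca->

  | aca
  | baccacbcc => bbbacbcc
  | bca => ε
  | cbaba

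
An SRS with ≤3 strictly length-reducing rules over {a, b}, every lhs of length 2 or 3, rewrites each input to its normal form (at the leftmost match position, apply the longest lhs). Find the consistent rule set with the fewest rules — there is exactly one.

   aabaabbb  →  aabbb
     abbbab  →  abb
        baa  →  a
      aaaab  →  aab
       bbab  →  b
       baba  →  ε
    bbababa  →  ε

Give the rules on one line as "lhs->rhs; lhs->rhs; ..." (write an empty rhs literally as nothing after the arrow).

aaa->aa; ba->; bba->

  | aabaabbb => aaabbb => aabbb
  | abbbab => abb
  | baa => a
  | aaaab => aaab => aab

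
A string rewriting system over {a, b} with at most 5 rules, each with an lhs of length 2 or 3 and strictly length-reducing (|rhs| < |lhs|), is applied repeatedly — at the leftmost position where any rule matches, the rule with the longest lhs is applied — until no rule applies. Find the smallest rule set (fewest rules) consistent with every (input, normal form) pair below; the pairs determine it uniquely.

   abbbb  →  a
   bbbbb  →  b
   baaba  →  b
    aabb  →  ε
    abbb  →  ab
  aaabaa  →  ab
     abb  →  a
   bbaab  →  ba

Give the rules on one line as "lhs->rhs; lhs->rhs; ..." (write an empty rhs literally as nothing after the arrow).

aa->; bab->ba; bb->; bba->b

  | abbbb => abb => a
  | bbbbb => bbb => b
  | baaba => bba => b
  | aabb => bb => ε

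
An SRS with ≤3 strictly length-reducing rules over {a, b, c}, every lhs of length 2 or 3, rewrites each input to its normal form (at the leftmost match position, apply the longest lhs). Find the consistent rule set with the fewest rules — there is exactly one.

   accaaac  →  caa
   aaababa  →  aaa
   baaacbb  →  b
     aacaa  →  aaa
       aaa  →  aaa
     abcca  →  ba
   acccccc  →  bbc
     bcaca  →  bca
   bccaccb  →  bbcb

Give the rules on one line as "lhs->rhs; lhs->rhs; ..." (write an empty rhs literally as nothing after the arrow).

  | accaaac => caaac => caa
  | aaababa => aaaba => aaa
  | baaacbb => baabb => bab => b
  | aacaa => aaa

ab->; ac->; cc->b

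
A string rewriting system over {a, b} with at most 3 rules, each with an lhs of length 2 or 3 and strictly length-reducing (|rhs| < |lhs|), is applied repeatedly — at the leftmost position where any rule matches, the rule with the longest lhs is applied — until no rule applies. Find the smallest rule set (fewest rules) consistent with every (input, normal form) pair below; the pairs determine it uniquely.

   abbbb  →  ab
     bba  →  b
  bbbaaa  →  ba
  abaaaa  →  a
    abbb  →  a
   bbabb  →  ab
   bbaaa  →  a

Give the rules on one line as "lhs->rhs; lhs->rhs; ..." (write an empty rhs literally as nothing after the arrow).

aa->b; bb->a

  | abbbb => aabb => bbb => ab
  | bba => aa => b
  | bbbaaa => abaaa => abba => aaa => ba
  | abaaaa => abbaa => aaaa => baa => bb => a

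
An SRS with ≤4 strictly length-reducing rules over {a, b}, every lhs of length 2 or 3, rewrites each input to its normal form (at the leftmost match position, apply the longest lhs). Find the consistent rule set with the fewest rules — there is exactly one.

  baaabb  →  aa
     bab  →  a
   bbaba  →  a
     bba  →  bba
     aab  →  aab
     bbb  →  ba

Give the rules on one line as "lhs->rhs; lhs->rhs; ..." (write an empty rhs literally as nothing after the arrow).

  | baaabb => aabb => aa
  | bab => a
  | bbaba => baa => a
  | bba

abb->a; baa->a; bab->a; bbb->ba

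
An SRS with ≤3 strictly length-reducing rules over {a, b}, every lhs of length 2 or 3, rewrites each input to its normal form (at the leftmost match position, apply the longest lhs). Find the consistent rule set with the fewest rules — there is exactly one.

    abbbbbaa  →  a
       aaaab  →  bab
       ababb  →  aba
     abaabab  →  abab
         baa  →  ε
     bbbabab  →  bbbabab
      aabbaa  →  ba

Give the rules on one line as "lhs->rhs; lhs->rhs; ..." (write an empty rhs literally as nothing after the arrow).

  | abbbbbaa => abbbaa => abaa => a
  | aaaab => bab
  | ababb => aba
  | abaabab => abab

aaa->b; abb->a; baa->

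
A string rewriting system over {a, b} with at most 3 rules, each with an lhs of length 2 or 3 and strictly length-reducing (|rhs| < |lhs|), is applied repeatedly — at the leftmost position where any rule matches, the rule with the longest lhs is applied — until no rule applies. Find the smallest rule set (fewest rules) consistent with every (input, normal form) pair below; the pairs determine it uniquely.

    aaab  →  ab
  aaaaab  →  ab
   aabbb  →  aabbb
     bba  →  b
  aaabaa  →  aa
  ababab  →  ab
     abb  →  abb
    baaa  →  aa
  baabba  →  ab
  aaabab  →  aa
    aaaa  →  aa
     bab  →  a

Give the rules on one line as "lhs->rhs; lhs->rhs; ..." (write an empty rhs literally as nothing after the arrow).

  | aaab => ab
  | aaaaab => aaab => ab
  | aabbb
  | bba => b

aaa->a; ba->; bab->a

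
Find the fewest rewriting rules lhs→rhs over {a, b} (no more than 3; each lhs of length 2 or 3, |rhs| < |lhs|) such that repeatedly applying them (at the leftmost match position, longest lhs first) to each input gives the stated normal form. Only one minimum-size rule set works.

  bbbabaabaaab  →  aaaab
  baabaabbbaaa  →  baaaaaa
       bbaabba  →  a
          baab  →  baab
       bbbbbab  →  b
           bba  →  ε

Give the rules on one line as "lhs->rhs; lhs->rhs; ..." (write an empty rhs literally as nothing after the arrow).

  | bbbabaabaaab => abaabaaab => aabaaab => aaaab
  | baabaabbbaaa => baaabbbaaa => baaaaaa
  | bbaabba => abba => a
  | baab

aba->a; bba->; bbb->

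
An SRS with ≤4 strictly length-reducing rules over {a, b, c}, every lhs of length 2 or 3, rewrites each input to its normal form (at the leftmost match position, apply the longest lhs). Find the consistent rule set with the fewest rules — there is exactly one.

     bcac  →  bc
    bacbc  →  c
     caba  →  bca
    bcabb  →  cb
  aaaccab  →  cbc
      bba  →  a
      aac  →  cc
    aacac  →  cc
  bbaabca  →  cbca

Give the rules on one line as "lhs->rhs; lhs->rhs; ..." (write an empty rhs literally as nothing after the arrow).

  | bcac => bc
  | bacbc => bbc => c
  | caba => bca
  | bcabb => bbcb => cb

aa->c; ac->; bb->; cab->bc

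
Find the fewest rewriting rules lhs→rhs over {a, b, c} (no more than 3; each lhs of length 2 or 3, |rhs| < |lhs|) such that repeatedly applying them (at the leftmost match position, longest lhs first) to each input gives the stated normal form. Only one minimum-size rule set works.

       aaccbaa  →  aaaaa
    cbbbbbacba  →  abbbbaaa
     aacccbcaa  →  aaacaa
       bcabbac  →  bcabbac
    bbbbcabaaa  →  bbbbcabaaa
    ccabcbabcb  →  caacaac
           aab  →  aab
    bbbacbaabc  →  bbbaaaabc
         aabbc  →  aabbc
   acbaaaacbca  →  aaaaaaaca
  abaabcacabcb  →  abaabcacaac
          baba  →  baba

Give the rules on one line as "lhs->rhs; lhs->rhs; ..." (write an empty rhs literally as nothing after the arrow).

  | aaccbaa => aacbaa => aaaaa
  | cbbbbbacba => abbbbacba => abbbbaaa
  | aacccbcaa => aaccbcaa => aacbcaa => aaacaa
  | bcabbac

bcb->ac; cb->a; cc->c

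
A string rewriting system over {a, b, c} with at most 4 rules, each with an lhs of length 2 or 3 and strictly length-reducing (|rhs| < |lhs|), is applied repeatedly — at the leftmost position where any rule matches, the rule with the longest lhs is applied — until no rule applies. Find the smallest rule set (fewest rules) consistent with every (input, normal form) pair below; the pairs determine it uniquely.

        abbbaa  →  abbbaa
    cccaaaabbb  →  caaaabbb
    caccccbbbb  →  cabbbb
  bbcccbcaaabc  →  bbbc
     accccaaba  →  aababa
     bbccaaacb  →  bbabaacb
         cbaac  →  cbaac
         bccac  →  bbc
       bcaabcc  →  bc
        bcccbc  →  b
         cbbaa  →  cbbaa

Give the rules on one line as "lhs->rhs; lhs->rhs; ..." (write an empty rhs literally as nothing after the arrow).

abc->bc; cbc->; cc->; cca->ab

  | abbbaa
  | cccaaaabbb => caaaabbb
  | caccccbbbb => caccbbbb => cabbbb
  | bbcccbcaaabc => bbcbcaaabc => bbaaabc => bbaabc => bbabc => bbbc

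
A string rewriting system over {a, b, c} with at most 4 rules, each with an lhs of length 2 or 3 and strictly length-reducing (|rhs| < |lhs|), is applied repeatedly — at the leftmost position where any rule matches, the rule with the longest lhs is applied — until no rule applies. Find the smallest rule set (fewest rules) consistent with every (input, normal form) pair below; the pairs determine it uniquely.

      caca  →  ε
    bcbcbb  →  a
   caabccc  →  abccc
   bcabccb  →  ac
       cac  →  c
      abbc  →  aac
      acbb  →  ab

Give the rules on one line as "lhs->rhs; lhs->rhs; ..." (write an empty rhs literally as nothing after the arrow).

bb->a; ca->; cb->

  | caca => ca => ε
  | bcbcbb => bcbb => bb => a
  | caabccc => abccc
  | bcabccb => bbccb => accb => ac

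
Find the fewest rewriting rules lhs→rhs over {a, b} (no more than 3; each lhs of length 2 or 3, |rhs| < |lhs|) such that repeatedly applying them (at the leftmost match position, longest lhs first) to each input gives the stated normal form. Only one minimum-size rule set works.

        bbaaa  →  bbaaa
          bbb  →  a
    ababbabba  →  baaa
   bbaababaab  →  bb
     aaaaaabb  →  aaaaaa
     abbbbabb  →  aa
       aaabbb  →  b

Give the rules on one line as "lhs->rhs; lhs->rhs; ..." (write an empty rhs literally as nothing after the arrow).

ab->b; abb->a; bbb->a

  | bbaaa
  | bbb => a
  | ababbabba => babbabba => baabba => baaa
  | bbaababaab => bbababaab => bbbabaab => aabaab => abaab => baab => bab => bb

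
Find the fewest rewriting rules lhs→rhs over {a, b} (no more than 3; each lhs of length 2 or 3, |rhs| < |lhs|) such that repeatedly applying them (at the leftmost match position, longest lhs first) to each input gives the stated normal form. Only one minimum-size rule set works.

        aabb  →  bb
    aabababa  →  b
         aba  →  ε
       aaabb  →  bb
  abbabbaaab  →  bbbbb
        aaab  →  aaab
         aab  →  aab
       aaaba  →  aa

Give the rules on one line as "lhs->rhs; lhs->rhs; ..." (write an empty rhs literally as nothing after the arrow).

aba->; abb->bb; ba->b

  | aabb => abb => bb
  | aabababa => ababa => ba => b
  | aba => ε
  | aaabb => aabb => abb => bb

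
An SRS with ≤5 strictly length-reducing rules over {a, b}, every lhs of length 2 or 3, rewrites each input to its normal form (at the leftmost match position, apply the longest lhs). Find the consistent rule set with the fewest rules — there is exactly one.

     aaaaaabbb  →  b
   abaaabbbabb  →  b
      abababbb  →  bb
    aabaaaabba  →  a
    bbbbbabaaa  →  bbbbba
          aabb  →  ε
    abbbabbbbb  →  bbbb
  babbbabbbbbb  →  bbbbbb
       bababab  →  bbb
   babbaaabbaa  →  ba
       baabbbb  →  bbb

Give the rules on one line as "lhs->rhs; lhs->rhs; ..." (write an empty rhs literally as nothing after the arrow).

  | aaaaaabbb => aaaaabbb => aaaabbb => aaabbb => aabbb => abbb => b
  | abaaabbbabb => aabbbabb => abbbabb => babb => b
  | abababbb => babbb => bb
  | aabaaaabba => abaaaabba => aaabba => aabba => abba => a

aa->a; ab->b; aba->; abb->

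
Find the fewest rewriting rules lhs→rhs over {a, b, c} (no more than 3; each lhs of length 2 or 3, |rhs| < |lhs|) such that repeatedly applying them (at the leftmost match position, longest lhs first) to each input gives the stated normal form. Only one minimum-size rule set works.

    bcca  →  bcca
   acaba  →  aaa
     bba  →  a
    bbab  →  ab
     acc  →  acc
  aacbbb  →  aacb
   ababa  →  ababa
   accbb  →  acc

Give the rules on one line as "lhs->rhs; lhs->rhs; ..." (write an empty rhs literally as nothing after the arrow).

  | bcca
  | acaba => aaa
  | bba => a
  | bbab => ab

bb->; cab->a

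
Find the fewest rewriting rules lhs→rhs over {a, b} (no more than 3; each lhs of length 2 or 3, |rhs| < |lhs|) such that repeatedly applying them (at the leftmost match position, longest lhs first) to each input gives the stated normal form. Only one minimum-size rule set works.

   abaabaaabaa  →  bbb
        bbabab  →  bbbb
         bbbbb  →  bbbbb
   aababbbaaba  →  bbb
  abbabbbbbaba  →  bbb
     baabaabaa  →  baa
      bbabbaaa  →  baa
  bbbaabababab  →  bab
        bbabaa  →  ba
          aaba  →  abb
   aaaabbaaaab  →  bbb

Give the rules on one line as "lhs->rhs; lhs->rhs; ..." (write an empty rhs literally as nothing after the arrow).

aba->bb; bba->ba

  | abaabaaabaa => bbabaaabaa => babaaabaa => bbbaabaa => bbaabaa => baabaa => babba => baba => bbb
  | bbabab => babab => bbbb
  | bbbbb
  | aababbbaaba => abbbbbaaba => abbbbaaba => abbbaaba => abbaaba => abaaba => bbaba => baba => bbb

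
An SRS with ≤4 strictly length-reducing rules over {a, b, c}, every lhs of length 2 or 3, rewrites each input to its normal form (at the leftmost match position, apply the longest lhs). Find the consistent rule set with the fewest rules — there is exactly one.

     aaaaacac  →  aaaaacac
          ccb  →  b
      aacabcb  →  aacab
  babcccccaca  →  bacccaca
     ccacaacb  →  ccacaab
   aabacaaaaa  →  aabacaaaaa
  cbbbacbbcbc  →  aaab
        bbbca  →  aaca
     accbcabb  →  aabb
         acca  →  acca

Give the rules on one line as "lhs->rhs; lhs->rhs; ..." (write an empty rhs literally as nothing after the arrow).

  | aaaaacac
  | ccb => cb => b
  | aacabcb => aacab
  | babcccccaca => bacccaca

bbb->aa; bc->; bcc->; cb->b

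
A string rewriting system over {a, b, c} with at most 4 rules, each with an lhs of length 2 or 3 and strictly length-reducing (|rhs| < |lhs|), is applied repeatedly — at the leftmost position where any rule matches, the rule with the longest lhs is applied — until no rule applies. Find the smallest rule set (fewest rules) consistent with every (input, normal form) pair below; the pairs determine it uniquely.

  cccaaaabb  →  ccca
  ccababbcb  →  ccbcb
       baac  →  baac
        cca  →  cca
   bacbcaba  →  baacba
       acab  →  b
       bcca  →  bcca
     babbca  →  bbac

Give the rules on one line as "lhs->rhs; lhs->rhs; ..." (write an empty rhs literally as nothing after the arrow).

ab->b; aca->aa; bca->ac; cbb->ca

  | cccaaaabb => cccaaabb => cccaabb => cccabb => cccbb => ccca
  | ccababbcb => ccbabbcb => ccbbbcb => ccabcb => ccbcb
  | baac
  | cca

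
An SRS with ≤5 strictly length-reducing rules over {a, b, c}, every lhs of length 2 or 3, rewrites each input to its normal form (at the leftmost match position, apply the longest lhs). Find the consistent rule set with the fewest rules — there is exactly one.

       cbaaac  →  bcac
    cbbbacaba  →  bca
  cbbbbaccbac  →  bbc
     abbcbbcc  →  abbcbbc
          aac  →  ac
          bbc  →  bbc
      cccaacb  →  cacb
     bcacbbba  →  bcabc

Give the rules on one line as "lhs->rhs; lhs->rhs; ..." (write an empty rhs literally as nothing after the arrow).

aa->a; ba->a; cba->bc; cc->c

  | cbaaac => bcaac => bcac
  | cbbbacaba => cbbacaba => cbacaba => bccaba => bcaba => bcaa => bca
  | cbbbbaccbac => cbbbaccbac => cbbaccbac => cbaccbac => bcccbac => bccbac => bcbac => bbcc => bbc
  | abbcbbcc => abbcbbc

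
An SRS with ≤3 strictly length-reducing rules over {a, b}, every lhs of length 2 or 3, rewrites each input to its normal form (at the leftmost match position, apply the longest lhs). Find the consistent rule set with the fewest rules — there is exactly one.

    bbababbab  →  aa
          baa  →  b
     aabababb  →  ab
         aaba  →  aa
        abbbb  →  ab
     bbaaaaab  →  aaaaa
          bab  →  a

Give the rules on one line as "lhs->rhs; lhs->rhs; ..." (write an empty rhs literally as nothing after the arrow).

  | bbababbab => aababbab => aabbab => abab => abb => aa
  | baa => ba => b
  | aabababb => aababb => aabb => ab
  | aaba => aa

aab->a; ba->b; bb->a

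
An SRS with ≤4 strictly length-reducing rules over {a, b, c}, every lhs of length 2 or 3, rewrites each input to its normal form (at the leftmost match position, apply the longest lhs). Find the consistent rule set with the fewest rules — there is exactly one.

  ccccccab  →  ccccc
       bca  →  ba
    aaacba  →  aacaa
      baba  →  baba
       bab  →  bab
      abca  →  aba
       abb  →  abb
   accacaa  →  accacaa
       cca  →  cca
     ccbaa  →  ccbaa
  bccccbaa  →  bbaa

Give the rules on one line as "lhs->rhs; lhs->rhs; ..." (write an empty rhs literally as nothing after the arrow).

acb->ca; bc->b; cab->

  | ccccccab => ccccc
  | bca => ba
  | aaacba => aacaa
  | baba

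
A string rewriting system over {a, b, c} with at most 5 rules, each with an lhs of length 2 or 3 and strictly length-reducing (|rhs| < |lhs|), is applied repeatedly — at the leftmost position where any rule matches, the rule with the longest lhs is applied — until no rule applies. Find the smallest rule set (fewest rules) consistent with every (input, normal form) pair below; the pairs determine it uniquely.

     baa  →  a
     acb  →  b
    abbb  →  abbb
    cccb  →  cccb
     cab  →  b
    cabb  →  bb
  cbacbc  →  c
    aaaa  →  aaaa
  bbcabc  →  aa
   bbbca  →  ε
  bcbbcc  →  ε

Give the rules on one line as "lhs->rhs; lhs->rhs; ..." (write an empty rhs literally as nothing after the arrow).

  | baa => a
  | acb => b
  | abbb
  | cccb

ac->; ba->; bc->a; ca->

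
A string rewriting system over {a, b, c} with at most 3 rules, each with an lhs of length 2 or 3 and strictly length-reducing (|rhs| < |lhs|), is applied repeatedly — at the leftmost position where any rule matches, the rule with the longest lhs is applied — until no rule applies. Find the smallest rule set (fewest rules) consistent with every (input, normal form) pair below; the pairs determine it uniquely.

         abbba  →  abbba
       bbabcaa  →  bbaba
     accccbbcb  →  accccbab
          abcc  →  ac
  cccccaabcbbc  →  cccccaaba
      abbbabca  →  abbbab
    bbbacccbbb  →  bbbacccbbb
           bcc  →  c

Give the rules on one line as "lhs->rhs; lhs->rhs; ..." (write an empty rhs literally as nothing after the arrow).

  | abbba
  | bbabcaa => bbaba
  | accccbbcb => accccbab
  | abcc => ac

bbc->ba; bc->; bca->b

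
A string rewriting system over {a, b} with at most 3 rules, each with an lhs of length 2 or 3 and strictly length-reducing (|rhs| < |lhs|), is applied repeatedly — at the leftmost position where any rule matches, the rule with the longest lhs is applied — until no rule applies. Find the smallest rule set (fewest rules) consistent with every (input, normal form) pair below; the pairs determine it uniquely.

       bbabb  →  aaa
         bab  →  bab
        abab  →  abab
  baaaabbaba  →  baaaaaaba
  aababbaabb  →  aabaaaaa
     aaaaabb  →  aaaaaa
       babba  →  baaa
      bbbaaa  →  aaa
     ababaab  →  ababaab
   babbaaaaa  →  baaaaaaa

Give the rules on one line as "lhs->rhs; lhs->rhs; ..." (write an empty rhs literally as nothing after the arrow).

bb->a; bbb->

  | bbabb => aabb => aaa
  | bab
  | abab
  | baaaabbaba => baaaaaaba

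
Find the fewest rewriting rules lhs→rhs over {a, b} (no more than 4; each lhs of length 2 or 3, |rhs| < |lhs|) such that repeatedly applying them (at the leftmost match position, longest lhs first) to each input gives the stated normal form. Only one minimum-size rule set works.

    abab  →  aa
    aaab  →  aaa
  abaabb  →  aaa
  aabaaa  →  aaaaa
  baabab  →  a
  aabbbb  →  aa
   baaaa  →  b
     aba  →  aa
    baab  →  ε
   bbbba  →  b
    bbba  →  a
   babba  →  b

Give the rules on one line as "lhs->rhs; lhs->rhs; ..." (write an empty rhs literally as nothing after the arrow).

  | abab => aab => aa
  | aaab => aaa
  | abaabb => aaabb => aaab => aaa
  | aabaaa => aaaaa

ab->a; ba->b; bab->; bbb->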